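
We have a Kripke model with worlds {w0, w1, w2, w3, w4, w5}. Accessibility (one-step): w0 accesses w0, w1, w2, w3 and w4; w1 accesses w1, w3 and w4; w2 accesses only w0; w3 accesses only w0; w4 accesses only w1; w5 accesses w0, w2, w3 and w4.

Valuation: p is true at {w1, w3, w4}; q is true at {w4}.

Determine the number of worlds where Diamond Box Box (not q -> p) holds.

w0: successors {w0, w1, w2, w3, w4}; Box Box (not q -> p) there: w0:F, w1:F, w2:F, w3:F, w4:T. ✓
w1: successors {w1, w3, w4}; Box Box (not q -> p) there: w1:F, w3:F, w4:T. ✓
w2: successors {w0}; Box Box (not q -> p) there: w0:F. ✗
w3: successors {w0}; Box Box (not q -> p) there: w0:F. ✗
w4: successors {w1}; Box Box (not q -> p) there: w1:F. ✗
w5: successors {w0, w2, w3, w4}; Box Box (not q -> p) there: w0:F, w2:F, w3:F, w4:T. ✓
Satisfying worlds: {w0, w1, w5}.

3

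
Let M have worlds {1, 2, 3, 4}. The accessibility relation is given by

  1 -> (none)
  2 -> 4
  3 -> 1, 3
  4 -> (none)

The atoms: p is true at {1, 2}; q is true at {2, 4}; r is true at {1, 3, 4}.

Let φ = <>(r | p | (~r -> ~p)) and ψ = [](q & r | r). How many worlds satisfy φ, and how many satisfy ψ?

For <>(r | p | (~r -> ~p)):
1: no successors, so <>(r | p | (~r -> ~p)) fails. ✗
2: successors {4}; r | p | (~r -> ~p) there: 4:T. ✓
3: successors {1, 3}; r | p | (~r -> ~p) there: 1:T, 3:T. ✓
4: no successors, so <>(r | p | (~r -> ~p)) fails. ✗
— 2 worlds.
For [](q & r | r):
1: no successors, so [](q & r | r) holds vacuously. ✓
2: successors {4}; q & r | r there: 4:T. ✓
3: successors {1, 3}; q & r | r there: 1:T, 3:T. ✓
4: no successors, so [](q & r | r) holds vacuously. ✓
— 4 worlds.

2 and 4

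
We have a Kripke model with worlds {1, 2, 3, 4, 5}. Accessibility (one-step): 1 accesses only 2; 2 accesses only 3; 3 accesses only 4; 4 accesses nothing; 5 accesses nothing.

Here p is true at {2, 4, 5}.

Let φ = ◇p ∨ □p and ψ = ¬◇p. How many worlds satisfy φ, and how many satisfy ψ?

For ◇p ∨ □p:
1: ◇p is T, □p is T. ✓
2: ◇p is F, □p is F. ✗
3: ◇p is T, □p is T. ✓
4: ◇p is F, □p is T. ✓
5: ◇p is F, □p is T. ✓
— 4 worlds.
For ¬◇p:
1: ◇p is T. ✗
2: ◇p is F. ✓
3: ◇p is T. ✗
4: ◇p is F. ✓
5: ◇p is F. ✓
— 3 worlds.

4 and 3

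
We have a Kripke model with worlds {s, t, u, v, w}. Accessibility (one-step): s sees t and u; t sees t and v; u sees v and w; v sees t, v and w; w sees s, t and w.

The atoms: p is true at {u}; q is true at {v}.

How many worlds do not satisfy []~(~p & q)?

3

s: successors {t, u}; ~(~p & q) there: t:T, u:T. ✓
t: successors {t, v}; ~(~p & q) there: t:T, v:F. ✗
u: successors {v, w}; ~(~p & q) there: v:F, w:T. ✗
v: successors {t, v, w}; ~(~p & q) there: t:T, v:F, w:T. ✗
w: successors {s, t, w}; ~(~p & q) there: s:T, t:T, w:T. ✓
Satisfying worlds: {s, w}.
So []~(~p & q) fails at the other 3 worlds.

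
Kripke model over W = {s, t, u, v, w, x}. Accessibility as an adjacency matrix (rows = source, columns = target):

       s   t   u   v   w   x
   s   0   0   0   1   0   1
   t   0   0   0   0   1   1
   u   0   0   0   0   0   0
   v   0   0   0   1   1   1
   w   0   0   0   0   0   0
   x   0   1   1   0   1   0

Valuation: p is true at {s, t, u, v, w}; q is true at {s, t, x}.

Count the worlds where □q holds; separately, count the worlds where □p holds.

2 and 3

For □q:
s: successors {v, x}; q there: v:F, x:T. ✗
t: successors {w, x}; q there: w:F, x:T. ✗
u: no successors, so □q holds vacuously. ✓
v: successors {v, w, x}; q there: v:F, w:F, x:T. ✗
w: no successors, so □q holds vacuously. ✓
x: successors {t, u, w}; q there: t:T, u:F, w:F. ✗
— 2 worlds.
For □p:
s: successors {v, x}; p there: v:T, x:F. ✗
t: successors {w, x}; p there: w:T, x:F. ✗
u: no successors, so □p holds vacuously. ✓
v: successors {v, w, x}; p there: v:T, w:T, x:F. ✗
w: no successors, so □p holds vacuously. ✓
x: successors {t, u, w}; p there: t:T, u:T, w:T. ✓
— 3 worlds.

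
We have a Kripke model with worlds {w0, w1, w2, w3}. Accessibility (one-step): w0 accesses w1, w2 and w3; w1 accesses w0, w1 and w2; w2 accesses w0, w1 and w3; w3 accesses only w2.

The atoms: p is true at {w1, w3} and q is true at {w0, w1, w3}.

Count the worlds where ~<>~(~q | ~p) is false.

3

w0: <>~(~q | ~p) is T. ✗
w1: <>~(~q | ~p) is T. ✗
w2: <>~(~q | ~p) is T. ✗
w3: <>~(~q | ~p) is F. ✓
Satisfying worlds: {w3}.
So ~<>~(~q | ~p) fails at the other 3 worlds.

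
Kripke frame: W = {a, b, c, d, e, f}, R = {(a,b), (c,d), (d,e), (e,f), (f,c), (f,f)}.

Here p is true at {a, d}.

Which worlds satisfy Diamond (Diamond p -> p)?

a: successors {b}; Diamond p -> p there: b:T. ✓
b: no successors, so Diamond (Diamond p -> p) fails. ✗
c: successors {d}; Diamond p -> p there: d:T. ✓
d: successors {e}; Diamond p -> p there: e:T. ✓
e: successors {f}; Diamond p -> p there: f:T. ✓
f: successors {c, f}; Diamond p -> p there: c:F, f:T. ✓

{a, c, d, e, f}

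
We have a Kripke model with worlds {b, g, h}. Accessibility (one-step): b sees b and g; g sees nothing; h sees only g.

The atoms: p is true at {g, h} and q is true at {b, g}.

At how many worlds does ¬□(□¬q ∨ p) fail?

2

b: □(□¬q ∨ p) is F. ✓
g: □(□¬q ∨ p) is T. ✗
h: □(□¬q ∨ p) is T. ✗
Satisfying worlds: {b}.
So ¬□(□¬q ∨ p) fails at the other 2 worlds.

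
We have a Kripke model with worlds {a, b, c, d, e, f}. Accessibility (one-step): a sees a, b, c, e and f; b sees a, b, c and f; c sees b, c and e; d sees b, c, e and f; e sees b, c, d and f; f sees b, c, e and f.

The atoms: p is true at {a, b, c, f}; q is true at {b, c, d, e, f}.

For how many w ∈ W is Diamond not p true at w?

a: successors {a, b, c, e, f}; not p there: a:F, b:F, c:F, e:T, f:F. ✓
b: successors {a, b, c, f}; not p there: a:F, b:F, c:F, f:F. ✗
c: successors {b, c, e}; not p there: b:F, c:F, e:T. ✓
d: successors {b, c, e, f}; not p there: b:F, c:F, e:T, f:F. ✓
e: successors {b, c, d, f}; not p there: b:F, c:F, d:T, f:F. ✓
f: successors {b, c, e, f}; not p there: b:F, c:F, e:T, f:F. ✓
Satisfying worlds: {a, c, d, e, f}.

5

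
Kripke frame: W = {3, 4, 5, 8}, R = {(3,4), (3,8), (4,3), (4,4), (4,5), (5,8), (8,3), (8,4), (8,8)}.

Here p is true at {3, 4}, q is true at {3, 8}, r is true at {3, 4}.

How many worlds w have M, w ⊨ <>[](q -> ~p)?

3: successors {4, 8}; [](q -> ~p) there: 4:F, 8:F. ✗
4: successors {3, 4, 5}; [](q -> ~p) there: 3:T, 4:F, 5:T. ✓
5: successors {8}; [](q -> ~p) there: 8:F. ✗
8: successors {3, 4, 8}; [](q -> ~p) there: 3:T, 4:F, 8:F. ✓
Satisfying worlds: {4, 8}.

2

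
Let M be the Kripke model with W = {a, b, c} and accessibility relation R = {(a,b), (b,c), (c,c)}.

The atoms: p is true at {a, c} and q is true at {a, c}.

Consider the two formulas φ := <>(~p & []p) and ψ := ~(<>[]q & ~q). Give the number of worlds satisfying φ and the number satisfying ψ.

1 and 2

For <>(~p & []p):
a: successors {b}; ~p & []p there: b:T. ✓
b: successors {c}; ~p & []p there: c:F. ✗
c: successors {c}; ~p & []p there: c:F. ✗
— 1 world.
For ~(<>[]q & ~q):
a: <>[]q & ~q is F. ✓
b: <>[]q & ~q is T. ✗
c: <>[]q & ~q is F. ✓
— 2 worlds.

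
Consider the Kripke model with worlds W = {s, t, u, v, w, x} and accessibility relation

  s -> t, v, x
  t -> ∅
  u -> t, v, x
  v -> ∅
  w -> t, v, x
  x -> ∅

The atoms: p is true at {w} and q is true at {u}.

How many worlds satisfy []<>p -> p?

s: []<>p is F, p is F. ✓
t: []<>p is T, p is F. ✗
u: []<>p is F, p is F. ✓
v: []<>p is T, p is F. ✗
w: []<>p is F, p is T. ✓
x: []<>p is T, p is F. ✗
Satisfying worlds: {s, u, w}.

3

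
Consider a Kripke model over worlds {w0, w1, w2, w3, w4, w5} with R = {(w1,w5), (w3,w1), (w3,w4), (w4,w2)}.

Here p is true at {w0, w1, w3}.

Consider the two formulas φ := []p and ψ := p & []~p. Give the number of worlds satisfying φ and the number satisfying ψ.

For []p:
w0: no successors, so []p holds vacuously. ✓
w1: successors {w5}; p there: w5:F. ✗
w2: no successors, so []p holds vacuously. ✓
w3: successors {w1, w4}; p there: w1:T, w4:F. ✗
w4: successors {w2}; p there: w2:F. ✗
w5: no successors, so []p holds vacuously. ✓
— 3 worlds.
For p & []~p:
w0: p is T, []~p is T. ✓
w1: p is T, []~p is T. ✓
w2: p is F, []~p is T. ✗
w3: p is T, []~p is F. ✗
w4: p is F, []~p is T. ✗
w5: p is F, []~p is T. ✗
— 2 worlds.

3 and 2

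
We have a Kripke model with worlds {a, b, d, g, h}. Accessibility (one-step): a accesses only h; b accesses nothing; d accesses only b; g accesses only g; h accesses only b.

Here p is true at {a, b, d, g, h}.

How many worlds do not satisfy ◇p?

1

a: successors {h}; p there: h:T. ✓
b: no successors, so ◇p fails. ✗
d: successors {b}; p there: b:T. ✓
g: successors {g}; p there: g:T. ✓
h: successors {b}; p there: b:T. ✓
Satisfying worlds: {a, d, g, h}.
So ◇p fails at the other 1 world.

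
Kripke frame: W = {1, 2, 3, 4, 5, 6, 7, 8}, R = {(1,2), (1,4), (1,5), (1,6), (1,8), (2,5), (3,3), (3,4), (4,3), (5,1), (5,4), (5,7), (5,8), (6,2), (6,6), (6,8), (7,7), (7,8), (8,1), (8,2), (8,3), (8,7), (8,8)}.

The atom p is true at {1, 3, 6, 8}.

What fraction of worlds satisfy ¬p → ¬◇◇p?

1/2

1: ¬p is F, ¬◇◇p is F. ✓
2: ¬p is T, ¬◇◇p is F. ✗
3: ¬p is F, ¬◇◇p is F. ✓
4: ¬p is T, ¬◇◇p is F. ✗
5: ¬p is T, ¬◇◇p is F. ✗
6: ¬p is F, ¬◇◇p is F. ✓
7: ¬p is T, ¬◇◇p is F. ✗
8: ¬p is F, ¬◇◇p is F. ✓
That's 4 of 8 worlds, so 4/8 = 1/2.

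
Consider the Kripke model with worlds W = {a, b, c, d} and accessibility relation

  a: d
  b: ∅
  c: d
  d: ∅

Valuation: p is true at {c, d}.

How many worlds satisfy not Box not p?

2

a: Box not p is F. ✓
b: Box not p is T. ✗
c: Box not p is F. ✓
d: Box not p is T. ✗
Satisfying worlds: {a, c}.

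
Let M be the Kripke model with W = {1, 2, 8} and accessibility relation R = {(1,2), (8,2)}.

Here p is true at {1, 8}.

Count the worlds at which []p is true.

1

1: successors {2}; p there: 2:F. ✗
2: no successors, so []p holds vacuously. ✓
8: successors {2}; p there: 2:F. ✗
Satisfying worlds: {2}.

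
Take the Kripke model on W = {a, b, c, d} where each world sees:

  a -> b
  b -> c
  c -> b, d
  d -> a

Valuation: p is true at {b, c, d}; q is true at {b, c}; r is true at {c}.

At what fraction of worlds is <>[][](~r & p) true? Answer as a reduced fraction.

a: successors {b}; [][](~r & p) there: b:T. ✓
b: successors {c}; [][](~r & p) there: c:F. ✗
c: successors {b, d}; [][](~r & p) there: b:T, d:T. ✓
d: successors {a}; [][](~r & p) there: a:F. ✗
That's 2 of 4 worlds, so 2/4 = 1/2.

1/2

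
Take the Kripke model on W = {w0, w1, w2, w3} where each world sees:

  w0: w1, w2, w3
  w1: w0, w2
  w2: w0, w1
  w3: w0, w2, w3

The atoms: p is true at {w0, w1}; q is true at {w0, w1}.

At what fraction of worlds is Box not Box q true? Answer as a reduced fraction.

w0: successors {w1, w2, w3}; not Box q there: w1:T, w2:F, w3:T. ✗
w1: successors {w0, w2}; not Box q there: w0:T, w2:F. ✗
w2: successors {w0, w1}; not Box q there: w0:T, w1:T. ✓
w3: successors {w0, w2, w3}; not Box q there: w0:T, w2:F, w3:T. ✗
That's 1 of 4 worlds, so 1/4.

1/4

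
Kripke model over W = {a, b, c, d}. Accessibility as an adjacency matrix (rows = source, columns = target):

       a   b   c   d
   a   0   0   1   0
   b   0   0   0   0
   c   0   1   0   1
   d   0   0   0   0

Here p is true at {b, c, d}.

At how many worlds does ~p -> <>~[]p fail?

1

a: ~p is T, <>~[]p is F. ✗
b: ~p is F, <>~[]p is F. ✓
c: ~p is F, <>~[]p is F. ✓
d: ~p is F, <>~[]p is F. ✓
Satisfying worlds: {b, c, d}.
So ~p -> <>~[]p fails at the other 1 world.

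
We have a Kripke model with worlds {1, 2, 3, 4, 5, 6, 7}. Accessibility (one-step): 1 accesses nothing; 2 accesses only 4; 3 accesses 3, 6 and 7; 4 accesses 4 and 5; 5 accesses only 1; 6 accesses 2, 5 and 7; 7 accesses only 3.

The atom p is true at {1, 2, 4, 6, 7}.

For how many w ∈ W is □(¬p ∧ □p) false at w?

1: no successors, so □(¬p ∧ □p) holds vacuously. ✓
2: successors {4}; ¬p ∧ □p there: 4:F. ✗
3: successors {3, 6, 7}; ¬p ∧ □p there: 3:F, 6:F, 7:F. ✗
4: successors {4, 5}; ¬p ∧ □p there: 4:F, 5:T. ✗
5: successors {1}; ¬p ∧ □p there: 1:F. ✗
6: successors {2, 5, 7}; ¬p ∧ □p there: 2:F, 5:T, 7:F. ✗
7: successors {3}; ¬p ∧ □p there: 3:F. ✗
Satisfying worlds: {1}.
So □(¬p ∧ □p) fails at the other 6 worlds.

6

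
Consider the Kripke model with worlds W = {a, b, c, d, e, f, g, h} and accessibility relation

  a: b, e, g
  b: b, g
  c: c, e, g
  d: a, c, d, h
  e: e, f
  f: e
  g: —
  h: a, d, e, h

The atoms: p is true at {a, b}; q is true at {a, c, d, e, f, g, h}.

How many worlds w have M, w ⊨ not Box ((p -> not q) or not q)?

a: Box ((p -> not q) or not q) is T. ✗
b: Box ((p -> not q) or not q) is T. ✗
c: Box ((p -> not q) or not q) is T. ✗
d: Box ((p -> not q) or not q) is F. ✓
e: Box ((p -> not q) or not q) is T. ✗
f: Box ((p -> not q) or not q) is T. ✗
g: Box ((p -> not q) or not q) is T. ✗
h: Box ((p -> not q) or not q) is F. ✓
Satisfying worlds: {d, h}.

2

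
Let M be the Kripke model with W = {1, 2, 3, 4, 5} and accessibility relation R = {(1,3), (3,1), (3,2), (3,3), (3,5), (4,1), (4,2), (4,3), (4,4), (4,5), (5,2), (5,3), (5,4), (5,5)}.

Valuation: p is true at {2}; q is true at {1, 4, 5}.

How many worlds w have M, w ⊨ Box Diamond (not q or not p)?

2

1: successors {3}; Diamond (not q or not p) there: 3:T. ✓
2: no successors, so Box Diamond (not q or not p) holds vacuously. ✓
3: successors {1, 2, 3, 5}; Diamond (not q or not p) there: 1:T, 2:F, 3:T, 5:T. ✗
4: successors {1, 2, 3, 4, 5}; Diamond (not q or not p) there: 1:T, 2:F, 3:T, 4:T, 5:T. ✗
5: successors {2, 3, 4, 5}; Diamond (not q or not p) there: 2:F, 3:T, 4:T, 5:T. ✗
Satisfying worlds: {1, 2}.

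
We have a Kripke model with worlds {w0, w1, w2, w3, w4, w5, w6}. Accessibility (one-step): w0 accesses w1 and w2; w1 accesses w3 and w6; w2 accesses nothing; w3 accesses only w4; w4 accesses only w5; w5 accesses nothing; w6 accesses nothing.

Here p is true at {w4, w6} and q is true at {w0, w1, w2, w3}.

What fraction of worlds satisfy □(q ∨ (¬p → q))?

6/7

w0: successors {w1, w2}; q ∨ (¬p → q) there: w1:T, w2:T. ✓
w1: successors {w3, w6}; q ∨ (¬p → q) there: w3:T, w6:T. ✓
w2: no successors, so □(q ∨ (¬p → q)) holds vacuously. ✓
w3: successors {w4}; q ∨ (¬p → q) there: w4:T. ✓
w4: successors {w5}; q ∨ (¬p → q) there: w5:F. ✗
w5: no successors, so □(q ∨ (¬p → q)) holds vacuously. ✓
w6: no successors, so □(q ∨ (¬p → q)) holds vacuously. ✓
That's 6 of 7 worlds, so 6/7.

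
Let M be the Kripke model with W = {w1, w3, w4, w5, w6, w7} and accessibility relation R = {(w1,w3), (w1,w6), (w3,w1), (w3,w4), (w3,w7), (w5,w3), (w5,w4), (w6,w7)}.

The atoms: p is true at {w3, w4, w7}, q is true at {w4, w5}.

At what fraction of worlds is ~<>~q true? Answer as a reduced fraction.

w1: <>~q is T. ✗
w3: <>~q is T. ✗
w4: <>~q is F. ✓
w5: <>~q is T. ✗
w6: <>~q is T. ✗
w7: <>~q is F. ✓
That's 2 of 6 worlds, so 2/6 = 1/3.

1/3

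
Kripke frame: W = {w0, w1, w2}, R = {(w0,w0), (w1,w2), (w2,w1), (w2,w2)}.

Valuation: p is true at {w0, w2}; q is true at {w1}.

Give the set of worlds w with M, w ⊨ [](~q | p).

w0: successors {w0}; ~q | p there: w0:T. ✓
w1: successors {w2}; ~q | p there: w2:T. ✓
w2: successors {w1, w2}; ~q | p there: w1:F, w2:T. ✗

{w0, w1}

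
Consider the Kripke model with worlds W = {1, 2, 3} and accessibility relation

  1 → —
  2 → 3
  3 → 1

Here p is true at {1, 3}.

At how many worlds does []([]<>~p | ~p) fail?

1

1: no successors, so []([]<>~p | ~p) holds vacuously. ✓
2: successors {3}; []<>~p | ~p there: 3:F. ✗
3: successors {1}; []<>~p | ~p there: 1:T. ✓
Satisfying worlds: {1, 3}.
So []([]<>~p | ~p) fails at the other 1 world.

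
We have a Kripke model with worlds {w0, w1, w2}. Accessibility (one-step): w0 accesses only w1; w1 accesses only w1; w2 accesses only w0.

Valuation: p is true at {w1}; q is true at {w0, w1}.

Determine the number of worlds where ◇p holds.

2

w0: successors {w1}; p there: w1:T. ✓
w1: successors {w1}; p there: w1:T. ✓
w2: successors {w0}; p there: w0:F. ✗
Satisfying worlds: {w0, w1}.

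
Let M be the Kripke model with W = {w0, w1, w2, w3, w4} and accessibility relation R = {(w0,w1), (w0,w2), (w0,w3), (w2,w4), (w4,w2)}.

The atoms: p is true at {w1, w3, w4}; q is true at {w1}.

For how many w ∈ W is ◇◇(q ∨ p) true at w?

2

w0: successors {w1, w2, w3}; ◇(q ∨ p) there: w1:F, w2:T, w3:F. ✓
w1: no successors, so ◇◇(q ∨ p) fails. ✗
w2: successors {w4}; ◇(q ∨ p) there: w4:F. ✗
w3: no successors, so ◇◇(q ∨ p) fails. ✗
w4: successors {w2}; ◇(q ∨ p) there: w2:T. ✓
Satisfying worlds: {w0, w4}.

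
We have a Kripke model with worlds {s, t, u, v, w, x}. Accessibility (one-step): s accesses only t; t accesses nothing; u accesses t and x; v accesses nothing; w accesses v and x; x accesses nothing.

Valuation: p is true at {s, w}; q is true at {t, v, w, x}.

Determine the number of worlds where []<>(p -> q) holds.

s: successors {t}; <>(p -> q) there: t:F. ✗
t: no successors, so []<>(p -> q) holds vacuously. ✓
u: successors {t, x}; <>(p -> q) there: t:F, x:F. ✗
v: no successors, so []<>(p -> q) holds vacuously. ✓
w: successors {v, x}; <>(p -> q) there: v:F, x:F. ✗
x: no successors, so []<>(p -> q) holds vacuously. ✓
Satisfying worlds: {t, v, x}.

3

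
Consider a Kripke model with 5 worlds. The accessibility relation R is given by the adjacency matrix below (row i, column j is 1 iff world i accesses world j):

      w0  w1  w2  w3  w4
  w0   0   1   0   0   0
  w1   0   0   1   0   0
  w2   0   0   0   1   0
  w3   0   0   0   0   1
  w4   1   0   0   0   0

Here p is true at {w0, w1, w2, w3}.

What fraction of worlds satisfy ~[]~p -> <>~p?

1/5

w0: ~[]~p is T, <>~p is F. ✗
w1: ~[]~p is T, <>~p is F. ✗
w2: ~[]~p is T, <>~p is F. ✗
w3: ~[]~p is F, <>~p is T. ✓
w4: ~[]~p is T, <>~p is F. ✗
That's 1 of 5 worlds, so 1/5.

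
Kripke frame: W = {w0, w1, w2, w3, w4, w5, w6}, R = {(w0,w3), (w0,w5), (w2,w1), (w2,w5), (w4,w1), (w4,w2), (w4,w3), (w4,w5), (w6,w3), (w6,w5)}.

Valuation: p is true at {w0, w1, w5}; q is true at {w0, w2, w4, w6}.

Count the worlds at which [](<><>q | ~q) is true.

w0: successors {w3, w5}; <><>q | ~q there: w3:T, w5:T. ✓
w1: no successors, so [](<><>q | ~q) holds vacuously. ✓
w2: successors {w1, w5}; <><>q | ~q there: w1:T, w5:T. ✓
w3: no successors, so [](<><>q | ~q) holds vacuously. ✓
w4: successors {w1, w2, w3, w5}; <><>q | ~q there: w1:T, w2:F, w3:T, w5:T. ✗
w5: no successors, so [](<><>q | ~q) holds vacuously. ✓
w6: successors {w3, w5}; <><>q | ~q there: w3:T, w5:T. ✓
Satisfying worlds: {w0, w1, w2, w3, w5, w6}.

6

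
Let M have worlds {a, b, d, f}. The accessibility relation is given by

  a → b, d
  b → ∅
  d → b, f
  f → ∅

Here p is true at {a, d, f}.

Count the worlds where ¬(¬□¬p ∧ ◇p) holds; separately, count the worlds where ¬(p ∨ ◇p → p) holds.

For ¬(¬□¬p ∧ ◇p):
a: ¬□¬p ∧ ◇p is T. ✗
b: ¬□¬p ∧ ◇p is F. ✓
d: ¬□¬p ∧ ◇p is T. ✗
f: ¬□¬p ∧ ◇p is F. ✓
— 2 worlds.
For ¬(p ∨ ◇p → p):
a: p ∨ ◇p → p is T. ✗
b: p ∨ ◇p → p is T. ✗
d: p ∨ ◇p → p is T. ✗
f: p ∨ ◇p → p is T. ✗
— 0 worlds.

2 and 0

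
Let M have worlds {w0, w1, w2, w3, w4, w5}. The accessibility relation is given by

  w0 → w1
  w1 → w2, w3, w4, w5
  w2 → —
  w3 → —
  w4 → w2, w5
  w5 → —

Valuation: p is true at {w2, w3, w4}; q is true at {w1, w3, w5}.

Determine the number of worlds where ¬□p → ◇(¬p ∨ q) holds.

w0: ¬□p is T, ◇(¬p ∨ q) is T. ✓
w1: ¬□p is T, ◇(¬p ∨ q) is T. ✓
w2: ¬□p is F, ◇(¬p ∨ q) is F. ✓
w3: ¬□p is F, ◇(¬p ∨ q) is F. ✓
w4: ¬□p is T, ◇(¬p ∨ q) is T. ✓
w5: ¬□p is F, ◇(¬p ∨ q) is F. ✓
Satisfying worlds: {w0, w1, w2, w3, w4, w5}.

6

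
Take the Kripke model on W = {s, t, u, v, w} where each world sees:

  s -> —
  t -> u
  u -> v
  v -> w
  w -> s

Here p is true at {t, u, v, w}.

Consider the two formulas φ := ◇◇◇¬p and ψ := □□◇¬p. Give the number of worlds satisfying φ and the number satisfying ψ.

1 and 3

For ◇◇◇¬p:
s: no successors, so ◇◇◇¬p fails. ✗
t: successors {u}; ◇◇¬p there: u:F. ✗
u: successors {v}; ◇◇¬p there: v:T. ✓
v: successors {w}; ◇◇¬p there: w:F. ✗
w: successors {s}; ◇◇¬p there: s:F. ✗
— 1 world.
For □□◇¬p:
s: no successors, so □□◇¬p holds vacuously. ✓
t: successors {u}; □◇¬p there: u:F. ✗
u: successors {v}; □◇¬p there: v:T. ✓
v: successors {w}; □◇¬p there: w:F. ✗
w: successors {s}; □◇¬p there: s:T. ✓
— 3 worlds.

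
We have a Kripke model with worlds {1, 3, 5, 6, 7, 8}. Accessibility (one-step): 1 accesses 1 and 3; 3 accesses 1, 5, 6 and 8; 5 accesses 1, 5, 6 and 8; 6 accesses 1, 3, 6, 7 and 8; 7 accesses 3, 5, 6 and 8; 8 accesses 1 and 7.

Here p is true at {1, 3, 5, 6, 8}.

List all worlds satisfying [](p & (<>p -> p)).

1: successors {1, 3}; p & (<>p -> p) there: 1:T, 3:T. ✓
3: successors {1, 5, 6, 8}; p & (<>p -> p) there: 1:T, 5:T, 6:T, 8:T. ✓
5: successors {1, 5, 6, 8}; p & (<>p -> p) there: 1:T, 5:T, 6:T, 8:T. ✓
6: successors {1, 3, 6, 7, 8}; p & (<>p -> p) there: 1:T, 3:T, 6:T, 7:F, 8:T. ✗
7: successors {3, 5, 6, 8}; p & (<>p -> p) there: 3:T, 5:T, 6:T, 8:T. ✓
8: successors {1, 7}; p & (<>p -> p) there: 1:T, 7:F. ✗

{1, 3, 5, 7}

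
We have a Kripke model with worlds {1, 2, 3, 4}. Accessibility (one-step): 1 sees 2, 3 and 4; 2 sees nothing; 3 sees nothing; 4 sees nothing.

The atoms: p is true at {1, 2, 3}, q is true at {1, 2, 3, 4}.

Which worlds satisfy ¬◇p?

1: ◇p is T. ✗
2: ◇p is F. ✓
3: ◇p is F. ✓
4: ◇p is F. ✓

{2, 3, 4}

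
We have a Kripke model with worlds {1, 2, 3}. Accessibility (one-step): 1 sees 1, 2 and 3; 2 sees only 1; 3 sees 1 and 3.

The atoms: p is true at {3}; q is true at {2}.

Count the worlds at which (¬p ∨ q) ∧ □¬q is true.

1: ¬p ∨ q is T, □¬q is F. ✗
2: ¬p ∨ q is T, □¬q is T. ✓
3: ¬p ∨ q is F, □¬q is T. ✗
Satisfying worlds: {2}.

1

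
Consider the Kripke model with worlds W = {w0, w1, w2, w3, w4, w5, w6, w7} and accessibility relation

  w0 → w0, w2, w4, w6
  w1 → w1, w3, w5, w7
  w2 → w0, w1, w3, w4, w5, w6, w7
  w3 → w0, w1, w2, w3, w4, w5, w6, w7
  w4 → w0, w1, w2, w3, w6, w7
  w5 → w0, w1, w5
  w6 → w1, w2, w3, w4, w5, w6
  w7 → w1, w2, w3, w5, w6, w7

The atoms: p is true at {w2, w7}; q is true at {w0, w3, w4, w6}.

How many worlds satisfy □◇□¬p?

w0: successors {w0, w2, w4, w6}; ◇□¬p there: w0:F, w2:T, w4:F, w6:T. ✗
w1: successors {w1, w3, w5, w7}; ◇□¬p there: w1:T, w3:T, w5:T, w7:T. ✓
w2: successors {w0, w1, w3, w4, w5, w6, w7}; ◇□¬p there: w0:F, w1:T, w3:T, w4:F, w5:T, w6:T, w7:T. ✗
w3: successors {w0, w1, w2, w3, w4, w5, w6, w7}; ◇□¬p there: w0:F, w1:T, w2:T, w3:T, w4:F, w5:T, w6:T, w7:T. ✗
w4: successors {w0, w1, w2, w3, w6, w7}; ◇□¬p there: w0:F, w1:T, w2:T, w3:T, w6:T, w7:T. ✗
w5: successors {w0, w1, w5}; ◇□¬p there: w0:F, w1:T, w5:T. ✗
w6: successors {w1, w2, w3, w4, w5, w6}; ◇□¬p there: w1:T, w2:T, w3:T, w4:F, w5:T, w6:T. ✗
w7: successors {w1, w2, w3, w5, w6, w7}; ◇□¬p there: w1:T, w2:T, w3:T, w5:T, w6:T, w7:T. ✓
Satisfying worlds: {w1, w7}.

2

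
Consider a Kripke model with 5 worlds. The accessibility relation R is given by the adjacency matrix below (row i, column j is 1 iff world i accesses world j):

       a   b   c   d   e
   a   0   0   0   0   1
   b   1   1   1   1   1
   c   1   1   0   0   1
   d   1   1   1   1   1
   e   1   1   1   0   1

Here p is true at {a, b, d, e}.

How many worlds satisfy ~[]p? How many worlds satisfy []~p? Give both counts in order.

For ~[]p:
a: []p is T. ✗
b: []p is F. ✓
c: []p is T. ✗
d: []p is F. ✓
e: []p is F. ✓
— 3 worlds.
For []~p:
a: successors {e}; ~p there: e:F. ✗
b: successors {a, b, c, d, e}; ~p there: a:F, b:F, c:T, d:F, e:F. ✗
c: successors {a, b, e}; ~p there: a:F, b:F, e:F. ✗
d: successors {a, b, c, d, e}; ~p there: a:F, b:F, c:T, d:F, e:F. ✗
e: successors {a, b, c, e}; ~p there: a:F, b:F, c:T, e:F. ✗
— 0 worlds.

3 and 0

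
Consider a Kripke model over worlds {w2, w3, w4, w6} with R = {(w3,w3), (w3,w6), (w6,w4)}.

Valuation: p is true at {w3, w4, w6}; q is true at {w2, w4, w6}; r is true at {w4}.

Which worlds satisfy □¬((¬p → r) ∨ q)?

w2: no successors, so □¬((¬p → r) ∨ q) holds vacuously. ✓
w3: successors {w3, w6}; ¬((¬p → r) ∨ q) there: w3:F, w6:F. ✗
w4: no successors, so □¬((¬p → r) ∨ q) holds vacuously. ✓
w6: successors {w4}; ¬((¬p → r) ∨ q) there: w4:F. ✗

{w2, w4}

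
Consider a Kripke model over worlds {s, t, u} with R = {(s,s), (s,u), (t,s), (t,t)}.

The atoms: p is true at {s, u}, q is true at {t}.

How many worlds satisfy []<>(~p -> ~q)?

2

s: successors {s, u}; <>(~p -> ~q) there: s:T, u:F. ✗
t: successors {s, t}; <>(~p -> ~q) there: s:T, t:T. ✓
u: no successors, so []<>(~p -> ~q) holds vacuously. ✓
Satisfying worlds: {t, u}.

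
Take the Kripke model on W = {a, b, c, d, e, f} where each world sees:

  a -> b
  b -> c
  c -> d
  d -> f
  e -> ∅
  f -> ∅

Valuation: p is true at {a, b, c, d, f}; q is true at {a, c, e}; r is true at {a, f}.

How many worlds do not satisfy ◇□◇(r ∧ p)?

4

a: successors {b}; □◇(r ∧ p) there: b:F. ✗
b: successors {c}; □◇(r ∧ p) there: c:T. ✓
c: successors {d}; □◇(r ∧ p) there: d:F. ✗
d: successors {f}; □◇(r ∧ p) there: f:T. ✓
e: no successors, so ◇□◇(r ∧ p) fails. ✗
f: no successors, so ◇□◇(r ∧ p) fails. ✗
Satisfying worlds: {b, d}.
So ◇□◇(r ∧ p) fails at the other 4 worlds.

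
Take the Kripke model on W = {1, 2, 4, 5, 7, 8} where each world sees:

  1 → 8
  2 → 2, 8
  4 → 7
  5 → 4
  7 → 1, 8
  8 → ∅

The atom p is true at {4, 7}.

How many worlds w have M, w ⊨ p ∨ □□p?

5

1: p is F, □□p is T. ✓
2: p is F, □□p is F. ✗
4: p is T, □□p is F. ✓
5: p is F, □□p is T. ✓
7: p is T, □□p is F. ✓
8: p is F, □□p is T. ✓
Satisfying worlds: {1, 4, 5, 7, 8}.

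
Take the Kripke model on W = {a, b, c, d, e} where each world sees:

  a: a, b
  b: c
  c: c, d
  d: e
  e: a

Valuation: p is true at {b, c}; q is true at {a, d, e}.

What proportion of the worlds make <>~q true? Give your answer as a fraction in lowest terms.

3/5

a: successors {a, b}; ~q there: a:F, b:T. ✓
b: successors {c}; ~q there: c:T. ✓
c: successors {c, d}; ~q there: c:T, d:F. ✓
d: successors {e}; ~q there: e:F. ✗
e: successors {a}; ~q there: a:F. ✗
That's 3 of 5 worlds, so 3/5.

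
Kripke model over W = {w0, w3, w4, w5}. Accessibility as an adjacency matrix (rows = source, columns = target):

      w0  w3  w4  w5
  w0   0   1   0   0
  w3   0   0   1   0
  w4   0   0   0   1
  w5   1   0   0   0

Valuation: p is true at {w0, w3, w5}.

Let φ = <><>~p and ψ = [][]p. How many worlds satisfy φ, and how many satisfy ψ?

1 and 3

For <><>~p:
w0: successors {w3}; <>~p there: w3:T. ✓
w3: successors {w4}; <>~p there: w4:F. ✗
w4: successors {w5}; <>~p there: w5:F. ✗
w5: successors {w0}; <>~p there: w0:F. ✗
— 1 world.
For [][]p:
w0: successors {w3}; []p there: w3:F. ✗
w3: successors {w4}; []p there: w4:T. ✓
w4: successors {w5}; []p there: w5:T. ✓
w5: successors {w0}; []p there: w0:T. ✓
— 3 worlds.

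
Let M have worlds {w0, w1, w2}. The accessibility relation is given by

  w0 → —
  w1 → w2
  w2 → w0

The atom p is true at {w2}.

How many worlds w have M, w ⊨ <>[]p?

w0: no successors, so <>[]p fails. ✗
w1: successors {w2}; []p there: w2:F. ✗
w2: successors {w0}; []p there: w0:T. ✓
Satisfying worlds: {w2}.

1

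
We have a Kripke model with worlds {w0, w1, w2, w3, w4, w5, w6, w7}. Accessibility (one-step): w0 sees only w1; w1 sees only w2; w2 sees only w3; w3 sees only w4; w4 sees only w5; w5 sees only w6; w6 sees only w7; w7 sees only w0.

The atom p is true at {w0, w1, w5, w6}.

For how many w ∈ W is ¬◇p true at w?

4

w0: ◇p is T. ✗
w1: ◇p is F. ✓
w2: ◇p is F. ✓
w3: ◇p is F. ✓
w4: ◇p is T. ✗
w5: ◇p is T. ✗
w6: ◇p is F. ✓
w7: ◇p is T. ✗
Satisfying worlds: {w1, w2, w3, w6}.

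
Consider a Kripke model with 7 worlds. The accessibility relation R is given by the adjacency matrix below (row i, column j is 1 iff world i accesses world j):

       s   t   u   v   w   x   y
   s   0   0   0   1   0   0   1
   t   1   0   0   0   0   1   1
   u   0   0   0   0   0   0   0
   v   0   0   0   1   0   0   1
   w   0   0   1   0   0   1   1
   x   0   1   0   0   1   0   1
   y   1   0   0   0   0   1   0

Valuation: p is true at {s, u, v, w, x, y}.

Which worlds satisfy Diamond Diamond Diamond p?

{s, t, v, w, x, y}

s: successors {v, y}; Diamond Diamond p there: v:T, y:T. ✓
t: successors {s, x, y}; Diamond Diamond p there: s:T, x:T, y:T. ✓
u: no successors, so Diamond Diamond Diamond p fails. ✗
v: successors {v, y}; Diamond Diamond p there: v:T, y:T. ✓
w: successors {u, x, y}; Diamond Diamond p there: u:F, x:T, y:T. ✓
x: successors {t, w, y}; Diamond Diamond p there: t:T, w:T, y:T. ✓
y: successors {s, x}; Diamond Diamond p there: s:T, x:T. ✓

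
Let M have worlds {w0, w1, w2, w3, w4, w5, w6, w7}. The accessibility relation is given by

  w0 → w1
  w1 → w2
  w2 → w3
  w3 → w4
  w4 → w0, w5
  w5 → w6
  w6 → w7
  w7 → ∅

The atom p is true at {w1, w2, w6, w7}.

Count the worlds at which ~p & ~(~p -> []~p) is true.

2

w0: ~p is T, ~(~p -> []~p) is T. ✓
w1: ~p is F, ~(~p -> []~p) is F. ✗
w2: ~p is F, ~(~p -> []~p) is F. ✗
w3: ~p is T, ~(~p -> []~p) is F. ✗
w4: ~p is T, ~(~p -> []~p) is F. ✗
w5: ~p is T, ~(~p -> []~p) is T. ✓
w6: ~p is F, ~(~p -> []~p) is F. ✗
w7: ~p is F, ~(~p -> []~p) is F. ✗
Satisfying worlds: {w0, w5}.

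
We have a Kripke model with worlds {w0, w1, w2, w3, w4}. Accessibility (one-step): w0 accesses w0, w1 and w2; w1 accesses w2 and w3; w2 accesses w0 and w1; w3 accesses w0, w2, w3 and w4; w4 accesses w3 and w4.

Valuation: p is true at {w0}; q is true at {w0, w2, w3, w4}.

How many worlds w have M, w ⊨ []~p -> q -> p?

4

w0: []~p is F, q -> p is T. ✓
w1: []~p is T, q -> p is T. ✓
w2: []~p is F, q -> p is F. ✓
w3: []~p is F, q -> p is F. ✓
w4: []~p is T, q -> p is F. ✗
Satisfying worlds: {w0, w1, w2, w3}.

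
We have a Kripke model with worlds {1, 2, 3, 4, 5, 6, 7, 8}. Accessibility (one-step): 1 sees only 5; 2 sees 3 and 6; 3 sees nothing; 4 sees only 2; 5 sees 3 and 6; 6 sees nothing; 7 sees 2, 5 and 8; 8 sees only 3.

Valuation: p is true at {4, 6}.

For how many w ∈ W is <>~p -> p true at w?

1: <>~p is T, p is F. ✗
2: <>~p is T, p is F. ✗
3: <>~p is F, p is F. ✓
4: <>~p is T, p is T. ✓
5: <>~p is T, p is F. ✗
6: <>~p is F, p is T. ✓
7: <>~p is T, p is F. ✗
8: <>~p is T, p is F. ✗
Satisfying worlds: {3, 4, 6}.

3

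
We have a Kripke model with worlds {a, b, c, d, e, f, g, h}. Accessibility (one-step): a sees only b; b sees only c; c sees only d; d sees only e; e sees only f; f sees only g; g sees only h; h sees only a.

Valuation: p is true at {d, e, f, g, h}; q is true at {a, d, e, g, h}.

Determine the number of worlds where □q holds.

5

a: successors {b}; q there: b:F. ✗
b: successors {c}; q there: c:F. ✗
c: successors {d}; q there: d:T. ✓
d: successors {e}; q there: e:T. ✓
e: successors {f}; q there: f:F. ✗
f: successors {g}; q there: g:T. ✓
g: successors {h}; q there: h:T. ✓
h: successors {a}; q there: a:T. ✓
Satisfying worlds: {c, d, f, g, h}.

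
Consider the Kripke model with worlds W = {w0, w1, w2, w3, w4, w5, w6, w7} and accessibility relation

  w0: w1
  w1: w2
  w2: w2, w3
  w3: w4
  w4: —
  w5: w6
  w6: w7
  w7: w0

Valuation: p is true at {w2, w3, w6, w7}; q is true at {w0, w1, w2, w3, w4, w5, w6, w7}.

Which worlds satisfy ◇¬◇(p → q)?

w0: successors {w1}; ¬◇(p → q) there: w1:F. ✗
w1: successors {w2}; ¬◇(p → q) there: w2:F. ✗
w2: successors {w2, w3}; ¬◇(p → q) there: w2:F, w3:F. ✗
w3: successors {w4}; ¬◇(p → q) there: w4:T. ✓
w4: no successors, so ◇¬◇(p → q) fails. ✗
w5: successors {w6}; ¬◇(p → q) there: w6:F. ✗
w6: successors {w7}; ¬◇(p → q) there: w7:F. ✗
w7: successors {w0}; ¬◇(p → q) there: w0:F. ✗

{w3}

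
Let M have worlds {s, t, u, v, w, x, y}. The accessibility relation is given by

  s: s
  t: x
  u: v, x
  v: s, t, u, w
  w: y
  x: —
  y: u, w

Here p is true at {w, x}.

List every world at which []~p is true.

{s, w, x}

s: successors {s}; ~p there: s:T. ✓
t: successors {x}; ~p there: x:F. ✗
u: successors {v, x}; ~p there: v:T, x:F. ✗
v: successors {s, t, u, w}; ~p there: s:T, t:T, u:T, w:F. ✗
w: successors {y}; ~p there: y:T. ✓
x: no successors, so []~p holds vacuously. ✓
y: successors {u, w}; ~p there: u:T, w:F. ✗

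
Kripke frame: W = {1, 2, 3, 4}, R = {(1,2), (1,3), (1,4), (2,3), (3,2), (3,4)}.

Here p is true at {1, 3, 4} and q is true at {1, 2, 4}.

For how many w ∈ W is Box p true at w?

2

1: successors {2, 3, 4}; p there: 2:F, 3:T, 4:T. ✗
2: successors {3}; p there: 3:T. ✓
3: successors {2, 4}; p there: 2:F, 4:T. ✗
4: no successors, so Box p holds vacuously. ✓
Satisfying worlds: {2, 4}.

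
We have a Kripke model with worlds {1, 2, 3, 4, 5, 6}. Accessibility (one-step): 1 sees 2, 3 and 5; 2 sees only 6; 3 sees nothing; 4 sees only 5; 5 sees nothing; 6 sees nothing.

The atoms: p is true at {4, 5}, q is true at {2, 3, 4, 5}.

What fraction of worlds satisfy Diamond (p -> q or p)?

1: successors {2, 3, 5}; p -> q or p there: 2:T, 3:T, 5:T. ✓
2: successors {6}; p -> q or p there: 6:T. ✓
3: no successors, so Diamond (p -> q or p) fails. ✗
4: successors {5}; p -> q or p there: 5:T. ✓
5: no successors, so Diamond (p -> q or p) fails. ✗
6: no successors, so Diamond (p -> q or p) fails. ✗
That's 3 of 6 worlds, so 3/6 = 1/2.

1/2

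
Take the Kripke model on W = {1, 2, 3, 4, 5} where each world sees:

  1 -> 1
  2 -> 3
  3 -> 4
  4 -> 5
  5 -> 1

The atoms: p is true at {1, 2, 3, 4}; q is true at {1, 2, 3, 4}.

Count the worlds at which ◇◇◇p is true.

1: successors {1}; ◇◇p there: 1:T. ✓
2: successors {3}; ◇◇p there: 3:F. ✗
3: successors {4}; ◇◇p there: 4:T. ✓
4: successors {5}; ◇◇p there: 5:T. ✓
5: successors {1}; ◇◇p there: 1:T. ✓
Satisfying worlds: {1, 3, 4, 5}.

4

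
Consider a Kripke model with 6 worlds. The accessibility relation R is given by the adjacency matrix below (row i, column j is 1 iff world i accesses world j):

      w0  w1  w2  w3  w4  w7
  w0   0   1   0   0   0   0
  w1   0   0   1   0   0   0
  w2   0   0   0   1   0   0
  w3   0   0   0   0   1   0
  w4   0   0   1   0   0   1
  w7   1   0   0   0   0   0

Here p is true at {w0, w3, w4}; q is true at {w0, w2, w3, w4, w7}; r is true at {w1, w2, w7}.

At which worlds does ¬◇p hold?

w0: ◇p is F. ✓
w1: ◇p is F. ✓
w2: ◇p is T. ✗
w3: ◇p is T. ✗
w4: ◇p is F. ✓
w7: ◇p is T. ✗

{w0, w1, w4}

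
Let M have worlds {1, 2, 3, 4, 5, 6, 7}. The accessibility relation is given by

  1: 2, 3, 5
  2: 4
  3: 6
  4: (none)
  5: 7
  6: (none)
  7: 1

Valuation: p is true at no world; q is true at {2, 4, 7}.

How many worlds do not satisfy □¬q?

1: successors {2, 3, 5}; ¬q there: 2:F, 3:T, 5:T. ✗
2: successors {4}; ¬q there: 4:F. ✗
3: successors {6}; ¬q there: 6:T. ✓
4: no successors, so □¬q holds vacuously. ✓
5: successors {7}; ¬q there: 7:F. ✗
6: no successors, so □¬q holds vacuously. ✓
7: successors {1}; ¬q there: 1:T. ✓
Satisfying worlds: {3, 4, 6, 7}.
So □¬q fails at the other 3 worlds.

3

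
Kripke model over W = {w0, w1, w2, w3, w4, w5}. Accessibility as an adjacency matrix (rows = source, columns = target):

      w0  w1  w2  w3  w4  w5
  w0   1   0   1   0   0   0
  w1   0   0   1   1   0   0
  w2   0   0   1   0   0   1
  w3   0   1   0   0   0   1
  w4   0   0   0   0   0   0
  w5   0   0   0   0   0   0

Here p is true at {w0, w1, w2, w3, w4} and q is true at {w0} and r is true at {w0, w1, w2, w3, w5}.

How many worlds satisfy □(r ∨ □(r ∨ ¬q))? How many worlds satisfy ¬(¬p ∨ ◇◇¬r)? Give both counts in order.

6 and 5

For □(r ∨ □(r ∨ ¬q)):
w0: successors {w0, w2}; r ∨ □(r ∨ ¬q) there: w0:T, w2:T. ✓
w1: successors {w2, w3}; r ∨ □(r ∨ ¬q) there: w2:T, w3:T. ✓
w2: successors {w2, w5}; r ∨ □(r ∨ ¬q) there: w2:T, w5:T. ✓
w3: successors {w1, w5}; r ∨ □(r ∨ ¬q) there: w1:T, w5:T. ✓
w4: no successors, so □(r ∨ □(r ∨ ¬q)) holds vacuously. ✓
w5: no successors, so □(r ∨ □(r ∨ ¬q)) holds vacuously. ✓
— 6 worlds.
For ¬(¬p ∨ ◇◇¬r):
w0: ¬p ∨ ◇◇¬r is F. ✓
w1: ¬p ∨ ◇◇¬r is F. ✓
w2: ¬p ∨ ◇◇¬r is F. ✓
w3: ¬p ∨ ◇◇¬r is F. ✓
w4: ¬p ∨ ◇◇¬r is F. ✓
w5: ¬p ∨ ◇◇¬r is T. ✗
— 5 worlds.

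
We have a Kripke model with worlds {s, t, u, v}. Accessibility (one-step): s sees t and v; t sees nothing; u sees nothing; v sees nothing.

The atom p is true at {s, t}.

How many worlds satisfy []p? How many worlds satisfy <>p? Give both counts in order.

3 and 1

For []p:
s: successors {t, v}; p there: t:T, v:F. ✗
t: no successors, so []p holds vacuously. ✓
u: no successors, so []p holds vacuously. ✓
v: no successors, so []p holds vacuously. ✓
— 3 worlds.
For <>p:
s: successors {t, v}; p there: t:T, v:F. ✓
t: no successors, so <>p fails. ✗
u: no successors, so <>p fails. ✗
v: no successors, so <>p fails. ✗
— 1 world.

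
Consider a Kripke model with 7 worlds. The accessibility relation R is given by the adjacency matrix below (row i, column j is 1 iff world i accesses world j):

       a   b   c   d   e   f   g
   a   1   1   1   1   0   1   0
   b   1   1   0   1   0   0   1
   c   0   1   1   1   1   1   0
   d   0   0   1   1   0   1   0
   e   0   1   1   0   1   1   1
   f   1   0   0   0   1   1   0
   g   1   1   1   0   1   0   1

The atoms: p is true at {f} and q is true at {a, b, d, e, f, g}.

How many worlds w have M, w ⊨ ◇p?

a: successors {a, b, c, d, f}; p there: a:F, b:F, c:F, d:F, f:T. ✓
b: successors {a, b, d, g}; p there: a:F, b:F, d:F, g:F. ✗
c: successors {b, c, d, e, f}; p there: b:F, c:F, d:F, e:F, f:T. ✓
d: successors {c, d, f}; p there: c:F, d:F, f:T. ✓
e: successors {b, c, e, f, g}; p there: b:F, c:F, e:F, f:T, g:F. ✓
f: successors {a, e, f}; p there: a:F, e:F, f:T. ✓
g: successors {a, b, c, e, g}; p there: a:F, b:F, c:F, e:F, g:F. ✗
Satisfying worlds: {a, c, d, e, f}.

5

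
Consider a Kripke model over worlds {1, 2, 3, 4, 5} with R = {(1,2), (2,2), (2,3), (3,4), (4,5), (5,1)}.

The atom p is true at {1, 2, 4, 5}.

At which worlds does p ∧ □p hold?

1: p is T, □p is T. ✓
2: p is T, □p is F. ✗
3: p is F, □p is T. ✗
4: p is T, □p is T. ✓
5: p is T, □p is T. ✓

{1, 4, 5}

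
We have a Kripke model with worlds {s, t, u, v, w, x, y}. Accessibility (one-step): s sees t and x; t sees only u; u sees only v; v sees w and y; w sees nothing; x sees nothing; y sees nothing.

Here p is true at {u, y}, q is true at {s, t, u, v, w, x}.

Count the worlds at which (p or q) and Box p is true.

4

s: p or q is T, Box p is F. ✗
t: p or q is T, Box p is T. ✓
u: p or q is T, Box p is F. ✗
v: p or q is T, Box p is F. ✗
w: p or q is T, Box p is T. ✓
x: p or q is T, Box p is T. ✓
y: p or q is T, Box p is T. ✓
Satisfying worlds: {t, w, x, y}.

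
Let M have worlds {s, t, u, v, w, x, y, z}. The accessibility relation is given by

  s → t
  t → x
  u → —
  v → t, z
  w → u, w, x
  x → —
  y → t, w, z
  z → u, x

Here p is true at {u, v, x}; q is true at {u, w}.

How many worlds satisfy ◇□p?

s: successors {t}; □p there: t:T. ✓
t: successors {x}; □p there: x:T. ✓
u: no successors, so ◇□p fails. ✗
v: successors {t, z}; □p there: t:T, z:T. ✓
w: successors {u, w, x}; □p there: u:T, w:F, x:T. ✓
x: no successors, so ◇□p fails. ✗
y: successors {t, w, z}; □p there: t:T, w:F, z:T. ✓
z: successors {u, x}; □p there: u:T, x:T. ✓
Satisfying worlds: {s, t, v, w, y, z}.

6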